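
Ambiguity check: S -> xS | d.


right-linear, alternatives start with distinct terminals 'x' vs 'd': unique leftmost derivation
Unambiguous


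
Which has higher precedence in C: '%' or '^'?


'%' is multiplicative (level 10); '^' is bitwise XOR (level 4)
Higher level binds tighter
'%' has higher precedence than '^'


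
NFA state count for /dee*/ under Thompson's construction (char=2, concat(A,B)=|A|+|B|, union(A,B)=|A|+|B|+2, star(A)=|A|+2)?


Syntax tree has 3 char leaf(s), 0 union(s), 1 star(s)
chars contribute 3×2 = 6; each union adds +2; each star adds +2
Total: 6 + 0 + 2 = 8 states


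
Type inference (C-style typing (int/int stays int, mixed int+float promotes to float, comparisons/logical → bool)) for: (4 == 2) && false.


Operand types: bool && bool
Rule: logical operators take bool operands and yield bool
Result type: bool


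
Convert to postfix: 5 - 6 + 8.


Left to right (same or higher precedence on left)
Postfix: 5 6 - 8 +


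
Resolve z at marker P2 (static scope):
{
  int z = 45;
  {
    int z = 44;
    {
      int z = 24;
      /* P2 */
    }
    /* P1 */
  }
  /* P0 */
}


z declared in the same block as P2
z = 24


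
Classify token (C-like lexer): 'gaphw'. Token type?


Pattern: letter/underscore followed by alphanumerics, not a keyword
Type: IDENTIFIER


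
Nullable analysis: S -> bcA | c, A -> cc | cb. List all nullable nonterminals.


A nonterminal is nullable iff some alternative derives ε (directly, or every symbol in it is nullable)
Nullable: {}


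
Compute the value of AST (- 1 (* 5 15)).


Evaluate inner: (* 5 15) = 75
Evaluate root: (- 1 75) = -74
Result: -74


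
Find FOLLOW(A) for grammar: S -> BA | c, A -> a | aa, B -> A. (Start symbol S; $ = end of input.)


$ ∈ FOLLOW(S). For each A -> αBβ: add FIRST(β)\{ε} to FOLLOW(B); if β nullable, add FOLLOW(A).
FOLLOW(A) = {$, a}


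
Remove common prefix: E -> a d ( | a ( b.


Common prefix: 'a'
Factored: E -> a E', E' -> d ( | ( b


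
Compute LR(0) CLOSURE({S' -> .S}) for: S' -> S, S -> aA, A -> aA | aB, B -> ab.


Start: S' -> .S
For each item with dot before a nonterminal B, add B -> .γ for every B-production
Closure: [S' -> .S, S -> .aA]


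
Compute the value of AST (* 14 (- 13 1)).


Evaluate inner: (- 13 1) = 12
Evaluate root: (* 14 12) = 168
Result: 168


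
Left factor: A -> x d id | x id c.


Common prefix: 'x'
Factored: A -> x A', A' -> d id | id c


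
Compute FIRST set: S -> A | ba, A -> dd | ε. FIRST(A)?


Per alternative of A: FIRST(dd) = {d}; FIRST(ε) = {ε}
FIRST(A) = {d, ε}


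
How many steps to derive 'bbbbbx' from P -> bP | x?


Derivation: P => bP => bbP => bbbP => bbbbP => bbbbbP => bbbbbx
Steps: 6


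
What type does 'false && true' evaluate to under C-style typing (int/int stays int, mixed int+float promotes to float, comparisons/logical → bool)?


Operand types: bool && bool
Rule: logical operators take bool operands and yield bool
Result type: bool


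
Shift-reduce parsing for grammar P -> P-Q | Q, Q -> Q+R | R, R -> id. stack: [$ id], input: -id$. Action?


'id' on top is the handle for R -> id
Action: reduce (R -> id)


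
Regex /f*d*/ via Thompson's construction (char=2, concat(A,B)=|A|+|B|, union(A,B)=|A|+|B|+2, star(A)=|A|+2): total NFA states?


Syntax tree has 2 char leaf(s), 0 union(s), 2 star(s)
chars contribute 2×2 = 4; each union adds +2; each star adds +2
Total: 4 + 0 + 4 = 8 states


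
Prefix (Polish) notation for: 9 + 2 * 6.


'*' binds tighter: tree is (+ 9 (* 2 6))
Prefix: + 9 * 2 6


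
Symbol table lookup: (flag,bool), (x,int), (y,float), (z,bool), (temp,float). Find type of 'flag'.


Lookup 'flag' → type bool


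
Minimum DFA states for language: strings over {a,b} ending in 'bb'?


Track the longest suffix of input matching a prefix of 'bb': 3 classes (prefixes of length 0..2)
Minimal DFA: 3 states


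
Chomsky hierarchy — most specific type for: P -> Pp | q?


Left-linear: every RHS is a terminal or one nonterminal followed by a terminal
Classification: Type 3 (Regular)


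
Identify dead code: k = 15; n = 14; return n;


k is assigned but never read
Dead: 'k = 15'


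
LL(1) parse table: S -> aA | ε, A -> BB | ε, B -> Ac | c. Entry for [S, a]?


For [S, a]: 'a' ∈ FIRST(aA)
Entry: S -> aA


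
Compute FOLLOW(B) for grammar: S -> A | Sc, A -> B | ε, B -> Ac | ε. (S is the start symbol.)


$ ∈ FOLLOW(S). For each A -> αBβ: add FIRST(β)\{ε} to FOLLOW(B); if β nullable, add FOLLOW(A).
FOLLOW(B) = {$, c}


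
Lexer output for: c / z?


Scan left to right, longest-match per lexeme
Tokens: ID(c), OP(/), ID(z)


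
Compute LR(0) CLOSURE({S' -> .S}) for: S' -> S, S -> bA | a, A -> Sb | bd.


Start: S' -> .S
For each item with dot before a nonterminal B, add B -> .γ for every B-production
Closure: [S' -> .S, S -> .bA, S -> .a]


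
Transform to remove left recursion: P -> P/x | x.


Left-recursive alternatives: P/x; non-recursive: x
Introduce P': P -> xP', P' -> /xP' | ε


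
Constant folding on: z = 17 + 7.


17 + 7 = 24 at compile time
Optimized: z = 24


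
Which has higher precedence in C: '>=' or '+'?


'+' is additive (level 9); '>=' is relational (level 7)
Higher level binds tighter
'+' has higher precedence than '>='


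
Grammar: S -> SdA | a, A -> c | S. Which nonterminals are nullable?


A nonterminal is nullable iff some alternative derives ε (directly, or every symbol in it is nullable)
Nullable: {}


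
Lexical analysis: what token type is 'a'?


Pattern: letter/underscore followed by alphanumerics, not a keyword
Type: IDENTIFIER


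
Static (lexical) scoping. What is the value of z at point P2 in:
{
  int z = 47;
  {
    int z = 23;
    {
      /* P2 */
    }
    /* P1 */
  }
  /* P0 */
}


P2's block does not declare z; resolves to the enclosing declaration at depth 1
z = 23


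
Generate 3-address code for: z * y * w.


Break into single-operator statements:
t1 = z * y
t2 = t1 * w


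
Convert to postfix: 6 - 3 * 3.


* has higher precedence, evaluate 3*3 first
Postfix: 6 3 3 * -


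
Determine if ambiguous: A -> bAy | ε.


balanced b^n…y^n: each string has a unique parse
Unambiguous


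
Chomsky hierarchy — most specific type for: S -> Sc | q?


Left-linear: every RHS is a terminal or one nonterminal followed by a terminal
Classification: Type 3 (Regular)


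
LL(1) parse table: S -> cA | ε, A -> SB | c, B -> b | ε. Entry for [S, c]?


For [S, c]: 'c' ∈ FIRST(cA)
Entry: S -> cA


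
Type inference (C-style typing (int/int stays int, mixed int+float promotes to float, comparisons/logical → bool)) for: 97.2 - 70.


Operand types: float - int
Rule: mixed int/float promotes to float; int/int stays int
Result type: float


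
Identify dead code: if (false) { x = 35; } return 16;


condition is constant false, so the whole block is unreachable
Dead: 'if (false) { x = 35; }'


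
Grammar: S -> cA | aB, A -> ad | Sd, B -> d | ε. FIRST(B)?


Per alternative of B: FIRST(d) = {d}; FIRST(ε) = {ε}
FIRST(B) = {d, ε}


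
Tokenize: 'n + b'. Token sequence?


Scan left to right, longest-match per lexeme
Tokens: ID(n), OP(+), ID(b)


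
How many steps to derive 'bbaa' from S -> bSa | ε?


Derivation: S => bSa => bbSaa => bbaa
Steps: 3


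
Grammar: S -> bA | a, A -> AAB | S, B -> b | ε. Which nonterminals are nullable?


A nonterminal is nullable iff some alternative derives ε (directly, or every symbol in it is nullable)
Nullable: {B}


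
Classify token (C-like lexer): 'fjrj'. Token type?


Pattern: letter/underscore followed by alphanumerics, not a keyword
Type: IDENTIFIER


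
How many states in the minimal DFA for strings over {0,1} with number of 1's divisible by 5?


Track (count of 1) mod 5: states 0..4, accept at 0
Minimal DFA: 5 states


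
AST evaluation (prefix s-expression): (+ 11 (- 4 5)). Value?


Evaluate inner: (- 4 5) = -1
Evaluate root: (+ 11 -1) = 10
Result: 10


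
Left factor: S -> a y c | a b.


Common prefix: 'a'
Factored: S -> a S', S' -> y c | b


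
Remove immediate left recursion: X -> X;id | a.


Left-recursive alternatives: X;id; non-recursive: a
Introduce X': X -> aX', X' -> ;idX' | ε


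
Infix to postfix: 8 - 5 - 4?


Left to right (same or higher precedence on left)
Postfix: 8 5 - 4 -


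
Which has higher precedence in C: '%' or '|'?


'%' is multiplicative (level 10); '|' is bitwise OR (level 3)
Higher level binds tighter
'%' has higher precedence than '|'


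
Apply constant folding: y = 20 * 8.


20 * 8 = 160 at compile time
Optimized: y = 160


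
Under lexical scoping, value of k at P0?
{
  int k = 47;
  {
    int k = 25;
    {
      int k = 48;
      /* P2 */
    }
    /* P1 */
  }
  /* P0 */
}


k declared in the same block as P0
k = 47


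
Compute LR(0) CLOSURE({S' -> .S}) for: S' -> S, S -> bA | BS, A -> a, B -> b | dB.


Start: S' -> .S
For each item with dot before a nonterminal B, add B -> .γ for every B-production
Closure: [S' -> .S, S -> .bA, S -> .BS, B -> .b, B -> .dB]


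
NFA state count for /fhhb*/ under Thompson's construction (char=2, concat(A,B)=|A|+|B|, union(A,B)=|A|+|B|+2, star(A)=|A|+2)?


Syntax tree has 4 char leaf(s), 0 union(s), 1 star(s)
chars contribute 4×2 = 8; each union adds +2; each star adds +2
Total: 8 + 0 + 2 = 10 states


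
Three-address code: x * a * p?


Break into single-operator statements:
t1 = x * a
t2 = t1 * p


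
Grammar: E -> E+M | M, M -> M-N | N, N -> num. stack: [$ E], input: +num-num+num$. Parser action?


shift '+' to continue E -> E+M
Action: shift


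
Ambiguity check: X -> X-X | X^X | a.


'a-a^a' has two parse trees (no precedence encoded between - and ^)
Ambiguous


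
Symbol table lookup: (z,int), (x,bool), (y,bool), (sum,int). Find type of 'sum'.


Lookup 'sum' → type int


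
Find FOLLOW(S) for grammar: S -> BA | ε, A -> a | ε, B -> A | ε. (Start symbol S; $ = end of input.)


$ ∈ FOLLOW(S). For each A -> αBβ: add FIRST(β)\{ε} to FOLLOW(B); if β nullable, add FOLLOW(A).
FOLLOW(S) = {$}


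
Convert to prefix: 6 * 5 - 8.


left-to-right (same/higher precedence on left): tree is (- (* 6 5) 8)
Prefix: - * 6 5 8


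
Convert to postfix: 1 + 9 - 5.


Left to right (same or higher precedence on left)
Postfix: 1 9 + 5 -


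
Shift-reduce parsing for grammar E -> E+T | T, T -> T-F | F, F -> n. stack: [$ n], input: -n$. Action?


'n' on top is the handle for F -> n
Action: reduce (F -> n)


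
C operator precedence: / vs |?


'/' is multiplicative (level 10); '|' is bitwise OR (level 3)
Higher level binds tighter
'/' has higher precedence than '|'


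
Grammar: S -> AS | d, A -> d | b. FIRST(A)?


Per alternative of A: FIRST(d) = {d}; FIRST(b) = {b}
FIRST(A) = {b, d}


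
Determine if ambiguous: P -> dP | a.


right-linear, alternatives start with distinct terminals 'd' vs 'a': unique leftmost derivation
Unambiguous


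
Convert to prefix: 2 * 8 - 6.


left-to-right (same/higher precedence on left): tree is (- (* 2 8) 6)
Prefix: - * 2 8 6


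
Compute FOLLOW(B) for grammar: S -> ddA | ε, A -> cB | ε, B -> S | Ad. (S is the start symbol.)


$ ∈ FOLLOW(S). For each A -> αBβ: add FIRST(β)\{ε} to FOLLOW(B); if β nullable, add FOLLOW(A).
FOLLOW(B) = {$, d}


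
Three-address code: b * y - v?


Break into single-operator statements:
t1 = b * y
t2 = t1 - v


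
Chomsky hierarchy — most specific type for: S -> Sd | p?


Left-linear: every RHS is a terminal or one nonterminal followed by a terminal
Classification: Type 3 (Regular)


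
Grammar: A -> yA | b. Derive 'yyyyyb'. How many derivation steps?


Derivation: A => yA => yyA => yyyA => yyyyA => yyyyyA => yyyyyb
Steps: 6


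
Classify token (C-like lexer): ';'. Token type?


Pattern: delimiter/punctuation
Type: PUNCTUATION


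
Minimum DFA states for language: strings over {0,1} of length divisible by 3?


Track length mod 3: states 0..2, accept at 0
Minimal DFA: 3 states


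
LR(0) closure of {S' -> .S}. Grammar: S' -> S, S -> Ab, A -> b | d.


Start: S' -> .S
For each item with dot before a nonterminal B, add B -> .γ for every B-production
Closure: [S' -> .S, S -> .Ab, A -> .b, A -> .d]


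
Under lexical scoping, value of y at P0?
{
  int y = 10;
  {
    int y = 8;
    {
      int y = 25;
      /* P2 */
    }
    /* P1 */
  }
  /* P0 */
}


y declared in the same block as P0
y = 10


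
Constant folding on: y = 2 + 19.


2 + 19 = 21 at compile time
Optimized: y = 21


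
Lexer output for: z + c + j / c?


Scan left to right, longest-match per lexeme
Tokens: ID(z), OP(+), ID(c), OP(+), ID(j), OP(/), ID(c)


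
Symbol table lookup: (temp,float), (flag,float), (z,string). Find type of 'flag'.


Lookup 'flag' → type float


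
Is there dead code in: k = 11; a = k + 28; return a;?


k is read by a's definition; a is returned
No dead code


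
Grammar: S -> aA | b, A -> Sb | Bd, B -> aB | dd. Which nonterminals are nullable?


A nonterminal is nullable iff some alternative derives ε (directly, or every symbol in it is nullable)
Nullable: {}


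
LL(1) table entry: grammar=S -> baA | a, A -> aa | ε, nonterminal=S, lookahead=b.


For [S, b]: 'b' ∈ FIRST(baA)
Entry: S -> baA


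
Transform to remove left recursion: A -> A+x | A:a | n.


Left-recursive alternatives: A+x, A:a; non-recursive: n
Introduce A': A -> nA', A' -> +xA' | :aA' | ε


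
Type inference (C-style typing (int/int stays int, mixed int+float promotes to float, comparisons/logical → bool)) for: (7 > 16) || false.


Operand types: bool || bool
Rule: logical operators take bool operands and yield bool
Result type: bool


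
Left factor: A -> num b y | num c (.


Common prefix: 'num'
Factored: A -> num A', A' -> b y | c (


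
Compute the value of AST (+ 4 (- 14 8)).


Evaluate inner: (- 14 8) = 6
Evaluate root: (+ 4 6) = 10
Result: 10


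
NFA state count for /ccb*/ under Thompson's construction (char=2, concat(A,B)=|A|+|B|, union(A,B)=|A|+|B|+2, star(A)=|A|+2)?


Syntax tree has 3 char leaf(s), 0 union(s), 1 star(s)
chars contribute 3×2 = 6; each union adds +2; each star adds +2
Total: 6 + 0 + 2 = 8 states


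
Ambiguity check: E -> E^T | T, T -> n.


precedence layered via separate nonterminal T: deterministic
Unambiguous


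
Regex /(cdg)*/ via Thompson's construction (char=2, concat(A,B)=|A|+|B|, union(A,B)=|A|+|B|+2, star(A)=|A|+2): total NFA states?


Syntax tree has 3 char leaf(s), 0 union(s), 1 star(s)
chars contribute 3×2 = 6; each union adds +2; each star adds +2
Total: 6 + 0 + 2 = 8 states


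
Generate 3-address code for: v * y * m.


Break into single-operator statements:
t1 = v * y
t2 = t1 * m


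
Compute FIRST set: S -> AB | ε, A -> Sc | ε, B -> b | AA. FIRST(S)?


Per alternative of S: FIRST(AB) = {b, c, ε}; FIRST(ε) = {ε}
FIRST(S) = {b, c, ε}


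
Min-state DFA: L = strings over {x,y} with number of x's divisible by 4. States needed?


Track (count of x) mod 4: states 0..3, accept at 0
Minimal DFA: 4 states


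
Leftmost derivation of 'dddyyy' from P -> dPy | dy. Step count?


Derivation: P => dPy => ddPyy => dddyyy
Steps: 3


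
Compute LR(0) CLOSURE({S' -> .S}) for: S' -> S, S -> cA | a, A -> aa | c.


Start: S' -> .S
For each item with dot before a nonterminal B, add B -> .γ for every B-production
Closure: [S' -> .S, S -> .cA, S -> .a]


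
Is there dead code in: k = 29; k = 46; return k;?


first assignment to k is overwritten before any read
Dead: 'k = 29'


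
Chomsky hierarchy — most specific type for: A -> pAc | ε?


Single nonterminal LHS, but p^n c^n is not regular
Classification: Type 2 (Context-Free)


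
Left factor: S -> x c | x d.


Common prefix: 'x'
Factored: S -> x S', S' -> c | d


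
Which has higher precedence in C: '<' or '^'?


'<' is relational (level 7); '^' is bitwise XOR (level 4)
Higher level binds tighter
'<' has higher precedence than '^'


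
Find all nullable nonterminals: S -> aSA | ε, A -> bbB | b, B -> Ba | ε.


A nonterminal is nullable iff some alternative derives ε (directly, or every symbol in it is nullable)
Nullable: {B, S}


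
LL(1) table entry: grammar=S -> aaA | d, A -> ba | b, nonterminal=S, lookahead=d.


For [S, d]: 'd' ∈ FIRST(d)
Entry: S -> d


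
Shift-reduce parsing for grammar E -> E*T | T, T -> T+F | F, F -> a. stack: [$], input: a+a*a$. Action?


no handle on stack; shift 'a'
Action: shift


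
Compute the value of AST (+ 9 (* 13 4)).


Evaluate inner: (* 13 4) = 52
Evaluate root: (+ 9 52) = 61
Result: 61


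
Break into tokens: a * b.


Scan left to right, longest-match per lexeme
Tokens: ID(a), OP(*), ID(b)


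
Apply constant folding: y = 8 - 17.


8 - 17 = -9 at compile time
Optimized: y = -9


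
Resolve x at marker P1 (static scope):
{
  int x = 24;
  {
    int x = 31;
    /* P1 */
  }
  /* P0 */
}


x declared in the same block as P1
x = 31


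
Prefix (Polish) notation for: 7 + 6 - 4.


left-to-right (same/higher precedence on left): tree is (- (+ 7 6) 4)
Prefix: - + 7 6 4


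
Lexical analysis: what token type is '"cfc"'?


Pattern: double-quoted sequence
Type: STRING_LITERAL


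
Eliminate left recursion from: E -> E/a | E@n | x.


Left-recursive alternatives: E/a, E@n; non-recursive: x
Introduce E': E -> xE', E' -> /aE' | @nE' | ε


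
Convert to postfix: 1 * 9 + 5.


Left to right (same or higher precedence on left)
Postfix: 1 9 * 5 +


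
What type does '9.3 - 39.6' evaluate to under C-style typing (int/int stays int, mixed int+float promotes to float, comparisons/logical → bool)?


Operand types: float - float
Rule: mixed int/float promotes to float; int/int stays int
Result type: float


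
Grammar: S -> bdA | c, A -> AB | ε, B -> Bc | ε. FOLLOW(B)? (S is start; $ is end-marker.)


$ ∈ FOLLOW(S). For each A -> αBβ: add FIRST(β)\{ε} to FOLLOW(B); if β nullable, add FOLLOW(A).
FOLLOW(B) = {$, c}


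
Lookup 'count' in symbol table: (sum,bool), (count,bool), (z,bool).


Lookup 'count' → type bool


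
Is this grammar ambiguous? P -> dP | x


right-linear, alternatives start with distinct terminals 'd' vs 'x': unique leftmost derivation
Unambiguous


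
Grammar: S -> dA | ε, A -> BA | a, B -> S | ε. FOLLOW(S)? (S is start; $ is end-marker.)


$ ∈ FOLLOW(S). For each A -> αBβ: add FIRST(β)\{ε} to FOLLOW(B); if β nullable, add FOLLOW(A).
FOLLOW(S) = {$, a, d}


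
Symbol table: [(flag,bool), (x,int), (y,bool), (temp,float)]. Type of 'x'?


Lookup 'x' → type int


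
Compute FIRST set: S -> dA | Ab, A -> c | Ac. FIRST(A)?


Per alternative of A: FIRST(c) = {c}; FIRST(Ac) = {c}
FIRST(A) = {c}


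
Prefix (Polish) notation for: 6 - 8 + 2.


left-to-right (same/higher precedence on left): tree is (+ (- 6 8) 2)
Prefix: + - 6 8 2


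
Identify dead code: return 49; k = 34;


statement follows a return and is unreachable
Dead: 'k = 34'


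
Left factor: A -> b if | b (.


Common prefix: 'b'
Factored: A -> b A', A' -> if | (


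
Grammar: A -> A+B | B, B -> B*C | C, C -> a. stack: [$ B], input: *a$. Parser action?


shift '*' to continue B -> B*C
Action: shift


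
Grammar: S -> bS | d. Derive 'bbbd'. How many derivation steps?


Derivation: S => bS => bbS => bbbS => bbbd
Steps: 4


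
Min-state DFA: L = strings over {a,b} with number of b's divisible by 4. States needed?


Track (count of b) mod 4: states 0..3, accept at 0
Minimal DFA: 4 states


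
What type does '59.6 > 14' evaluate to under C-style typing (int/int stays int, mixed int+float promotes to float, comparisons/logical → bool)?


Operand types: float > int
Rule: comparison yields bool
Result type: bool


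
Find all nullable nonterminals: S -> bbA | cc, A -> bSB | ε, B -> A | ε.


A nonterminal is nullable iff some alternative derives ε (directly, or every symbol in it is nullable)
Nullable: {A, B}


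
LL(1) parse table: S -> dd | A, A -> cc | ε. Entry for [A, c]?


For [A, c]: 'c' ∈ FIRST(cc)
Entry: A -> cc


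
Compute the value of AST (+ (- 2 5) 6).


Evaluate inner: (- 2 5) = -3
Evaluate root: (+ -3 6) = 3
Result: 3


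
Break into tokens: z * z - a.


Scan left to right, longest-match per lexeme
Tokens: ID(z), OP(*), ID(z), OP(-), ID(a)


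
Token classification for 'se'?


Pattern: letter/underscore followed by alphanumerics, not a keyword
Type: IDENTIFIER


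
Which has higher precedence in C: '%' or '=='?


'%' is multiplicative (level 10); '==' is equality (level 6)
Higher level binds tighter
'%' has higher precedence than '=='


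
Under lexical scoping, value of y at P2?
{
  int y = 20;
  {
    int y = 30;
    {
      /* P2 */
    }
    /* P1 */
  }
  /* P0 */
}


P2's block does not declare y; resolves to the enclosing declaration at depth 1
y = 30


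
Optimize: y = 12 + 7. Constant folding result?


12 + 7 = 19 at compile time
Optimized: y = 19


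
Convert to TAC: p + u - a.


Break into single-operator statements:
t1 = p + u
t2 = t1 - a


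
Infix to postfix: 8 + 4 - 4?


Left to right (same or higher precedence on left)
Postfix: 8 4 + 4 -


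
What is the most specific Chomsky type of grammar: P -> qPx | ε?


Single nonterminal LHS, but q^n x^n is not regular
Classification: Type 2 (Context-Free)


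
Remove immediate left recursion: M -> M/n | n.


Left-recursive alternatives: M/n; non-recursive: n
Introduce M': M -> nM', M' -> /nM' | ε


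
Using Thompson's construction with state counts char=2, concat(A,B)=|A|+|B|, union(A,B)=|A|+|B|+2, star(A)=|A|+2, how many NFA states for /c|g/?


Syntax tree has 2 char leaf(s), 1 union(s), 0 star(s)
chars contribute 2×2 = 4; each union adds +2; each star adds +2
Total: 4 + 2 + 0 = 6 states


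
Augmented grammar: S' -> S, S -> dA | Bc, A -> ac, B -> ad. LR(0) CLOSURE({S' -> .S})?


Start: S' -> .S
For each item with dot before a nonterminal B, add B -> .γ for every B-production
Closure: [S' -> .S, S -> .dA, S -> .Bc, B -> .ad]


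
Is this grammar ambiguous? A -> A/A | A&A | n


'n/n&n' has two parse trees (no precedence encoded between / and &)
Ambiguous


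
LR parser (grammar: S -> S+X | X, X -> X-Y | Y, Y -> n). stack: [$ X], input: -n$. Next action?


shift '-' to continue X -> X-Y
Action: shift


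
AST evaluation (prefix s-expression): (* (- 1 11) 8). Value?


Evaluate inner: (- 1 11) = -10
Evaluate root: (* -10 8) = -80
Result: -80


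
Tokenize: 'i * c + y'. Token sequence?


Scan left to right, longest-match per lexeme
Tokens: ID(i), OP(*), ID(c), OP(+), ID(y)


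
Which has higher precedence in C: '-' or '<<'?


'-' is additive (level 9); '<<' is shift (level 8)
Higher level binds tighter
'-' has higher precedence than '<<'


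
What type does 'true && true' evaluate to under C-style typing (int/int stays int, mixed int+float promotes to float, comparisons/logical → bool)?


Operand types: bool && bool
Rule: logical operators take bool operands and yield bool
Result type: bool


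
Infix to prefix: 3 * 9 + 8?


left-to-right (same/higher precedence on left): tree is (+ (* 3 9) 8)
Prefix: + * 3 9 8


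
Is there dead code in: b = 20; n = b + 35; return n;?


b is read by n's definition; n is returned
No dead code


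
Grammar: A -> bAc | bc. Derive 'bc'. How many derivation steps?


Derivation: A => bc
Steps: 1


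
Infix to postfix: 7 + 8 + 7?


Left to right (same or higher precedence on left)
Postfix: 7 8 + 7 +


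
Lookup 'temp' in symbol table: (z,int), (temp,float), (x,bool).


Lookup 'temp' → type float


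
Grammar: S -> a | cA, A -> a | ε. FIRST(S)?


Per alternative of S: FIRST(a) = {a}; FIRST(cA) = {c}
FIRST(S) = {a, c}


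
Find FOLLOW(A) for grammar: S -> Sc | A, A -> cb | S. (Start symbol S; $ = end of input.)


$ ∈ FOLLOW(S). For each A -> αBβ: add FIRST(β)\{ε} to FOLLOW(B); if β nullable, add FOLLOW(A).
FOLLOW(A) = {$, c}


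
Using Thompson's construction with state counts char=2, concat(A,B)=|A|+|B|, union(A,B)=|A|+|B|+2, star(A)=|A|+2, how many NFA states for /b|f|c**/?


Syntax tree has 3 char leaf(s), 2 union(s), 2 star(s)
chars contribute 3×2 = 6; each union adds +2; each star adds +2
Total: 6 + 4 + 4 = 14 states


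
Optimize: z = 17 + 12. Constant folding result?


17 + 12 = 29 at compile time
Optimized: z = 29


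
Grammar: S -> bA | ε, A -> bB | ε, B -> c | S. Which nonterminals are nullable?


A nonterminal is nullable iff some alternative derives ε (directly, or every symbol in it is nullable)
Nullable: {A, B, S}


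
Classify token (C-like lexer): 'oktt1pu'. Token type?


Pattern: letter/underscore followed by alphanumerics, not a keyword
Type: IDENTIFIER


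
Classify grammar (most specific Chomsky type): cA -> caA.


LHS has context (more than one symbol) and |LHS| ≤ |RHS|
Classification: Type 1 (Context-Sensitive)


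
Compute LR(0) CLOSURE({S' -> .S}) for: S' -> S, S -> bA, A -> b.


Start: S' -> .S
For each item with dot before a nonterminal B, add B -> .γ for every B-production
Closure: [S' -> .S, S -> .bA]


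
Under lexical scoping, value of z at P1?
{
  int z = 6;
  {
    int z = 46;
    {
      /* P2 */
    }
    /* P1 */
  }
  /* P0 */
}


z declared in the same block as P1
z = 46


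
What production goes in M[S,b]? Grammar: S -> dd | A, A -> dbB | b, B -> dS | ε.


For [S, b]: 'b' ∈ FIRST(A)
Entry: S -> A


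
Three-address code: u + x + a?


Break into single-operator statements:
t1 = u + x
t2 = t1 + a


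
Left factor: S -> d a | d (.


Common prefix: 'd'
Factored: S -> d S', S' -> a | (


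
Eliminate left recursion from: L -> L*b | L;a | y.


Left-recursive alternatives: L*b, L;a; non-recursive: y
Introduce L': L -> yL', L' -> *bL' | ;aL' | ε


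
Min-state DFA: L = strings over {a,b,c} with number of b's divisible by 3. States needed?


Track (count of b) mod 3: states 0..2, accept at 0
Minimal DFA: 3 states


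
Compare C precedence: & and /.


'/' is multiplicative (level 10); '&' is bitwise AND (level 5)
Higher level binds tighter
'/' has higher precedence than '&'


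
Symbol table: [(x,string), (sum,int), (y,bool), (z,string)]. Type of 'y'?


Lookup 'y' → type bool


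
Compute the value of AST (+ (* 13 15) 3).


Evaluate inner: (* 13 15) = 195
Evaluate root: (+ 195 3) = 198
Result: 198


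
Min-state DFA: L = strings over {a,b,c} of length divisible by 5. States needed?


Track length mod 5: states 0..4, accept at 0
Minimal DFA: 5 states


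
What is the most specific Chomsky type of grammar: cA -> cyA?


LHS has context (more than one symbol) and |LHS| ≤ |RHS|
Classification: Type 1 (Context-Sensitive)


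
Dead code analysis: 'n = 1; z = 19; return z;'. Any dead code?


n is assigned but never read
Dead: 'n = 1'


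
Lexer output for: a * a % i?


Scan left to right, longest-match per lexeme
Tokens: ID(a), OP(*), ID(a), OP(%), ID(i)


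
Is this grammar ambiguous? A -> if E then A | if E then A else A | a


dangling else: 'if E then if E then a else a' parses two ways
Ambiguous


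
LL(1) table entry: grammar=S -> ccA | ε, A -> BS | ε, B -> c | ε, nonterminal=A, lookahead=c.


For [A, c]: 'c' ∈ FIRST(BS)
Entry: A -> BS


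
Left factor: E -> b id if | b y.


Common prefix: 'b'
Factored: E -> b E', E' -> id if | y


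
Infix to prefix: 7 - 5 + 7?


left-to-right (same/higher precedence on left): tree is (+ (- 7 5) 7)
Prefix: + - 7 5 7


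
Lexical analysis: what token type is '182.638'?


Pattern: digits with a decimal point
Type: FLOAT_LITERAL


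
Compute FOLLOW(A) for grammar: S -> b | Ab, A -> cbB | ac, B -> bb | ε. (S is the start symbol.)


$ ∈ FOLLOW(S). For each A -> αBβ: add FIRST(β)\{ε} to FOLLOW(B); if β nullable, add FOLLOW(A).
FOLLOW(A) = {b}


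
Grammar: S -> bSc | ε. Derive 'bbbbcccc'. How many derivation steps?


Derivation: S => bSc => bbScc => bbbSccc => bbbbScccc => bbbbcccc
Steps: 5


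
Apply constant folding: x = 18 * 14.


18 * 14 = 252 at compile time
Optimized: x = 252


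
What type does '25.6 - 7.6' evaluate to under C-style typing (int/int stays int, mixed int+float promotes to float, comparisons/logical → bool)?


Operand types: float - float
Rule: mixed int/float promotes to float; int/int stays int
Result type: float


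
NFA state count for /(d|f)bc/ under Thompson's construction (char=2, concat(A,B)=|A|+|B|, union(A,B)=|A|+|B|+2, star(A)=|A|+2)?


Syntax tree has 4 char leaf(s), 1 union(s), 0 star(s)
chars contribute 4×2 = 8; each union adds +2; each star adds +2
Total: 8 + 2 + 0 = 10 states


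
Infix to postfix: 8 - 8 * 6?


* has higher precedence, evaluate 8*6 first
Postfix: 8 8 6 * -


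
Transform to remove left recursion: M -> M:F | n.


Left-recursive alternatives: M:F; non-recursive: n
Introduce M': M -> nM', M' -> :FM' | ε


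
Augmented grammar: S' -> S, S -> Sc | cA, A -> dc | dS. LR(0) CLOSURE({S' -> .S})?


Start: S' -> .S
For each item with dot before a nonterminal B, add B -> .γ for every B-production
Closure: [S' -> .S, S -> .Sc, S -> .cA]


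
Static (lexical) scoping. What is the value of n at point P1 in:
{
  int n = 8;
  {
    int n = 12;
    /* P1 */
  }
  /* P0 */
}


n declared in the same block as P1
n = 12


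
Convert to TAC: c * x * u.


Break into single-operator statements:
t1 = c * x
t2 = t1 * u


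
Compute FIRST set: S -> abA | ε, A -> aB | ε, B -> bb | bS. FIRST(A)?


Per alternative of A: FIRST(aB) = {a}; FIRST(ε) = {ε}
FIRST(A) = {a, ε}


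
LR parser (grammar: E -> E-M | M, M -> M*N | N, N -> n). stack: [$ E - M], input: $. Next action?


handle 'E-M' on top; lookahead ∈ FOLLOW(E) = {-, $}
Action: reduce (E -> E-M)


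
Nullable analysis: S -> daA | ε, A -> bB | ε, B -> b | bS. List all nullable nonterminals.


A nonterminal is nullable iff some alternative derives ε (directly, or every symbol in it is nullable)
Nullable: {A, S}


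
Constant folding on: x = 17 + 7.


17 + 7 = 24 at compile time
Optimized: x = 24


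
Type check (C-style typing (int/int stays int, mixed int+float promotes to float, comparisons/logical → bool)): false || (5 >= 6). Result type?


Operand types: bool || bool
Rule: logical operators take bool operands and yield bool
Result type: bool


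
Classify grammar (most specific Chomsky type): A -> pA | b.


Right-linear: every RHS is a terminal or a terminal followed by one nonterminal
Classification: Type 3 (Regular)


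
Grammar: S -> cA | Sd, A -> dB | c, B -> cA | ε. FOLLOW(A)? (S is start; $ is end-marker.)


$ ∈ FOLLOW(S). For each A -> αBβ: add FIRST(β)\{ε} to FOLLOW(B); if β nullable, add FOLLOW(A).
FOLLOW(A) = {$, d}


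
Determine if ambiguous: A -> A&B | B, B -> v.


precedence layered via separate nonterminal B: deterministic
Unambiguous


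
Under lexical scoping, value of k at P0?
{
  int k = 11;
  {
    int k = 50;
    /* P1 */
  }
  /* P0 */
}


k declared in the same block as P0
k = 11


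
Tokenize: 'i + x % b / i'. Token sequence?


Scan left to right, longest-match per lexeme
Tokens: ID(i), OP(+), ID(x), OP(%), ID(b), OP(/), ID(i)


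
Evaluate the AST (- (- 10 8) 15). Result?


Evaluate inner: (- 10 8) = 2
Evaluate root: (- 2 15) = -13
Result: -13


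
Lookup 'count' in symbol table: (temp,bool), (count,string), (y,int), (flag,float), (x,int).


Lookup 'count' → type string


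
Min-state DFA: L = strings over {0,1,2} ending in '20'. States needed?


Track the longest suffix of input matching a prefix of '20': 3 classes (prefixes of length 0..2)
Minimal DFA: 3 states


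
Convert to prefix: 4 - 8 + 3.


left-to-right (same/higher precedence on left): tree is (+ (- 4 8) 3)
Prefix: + - 4 8 3


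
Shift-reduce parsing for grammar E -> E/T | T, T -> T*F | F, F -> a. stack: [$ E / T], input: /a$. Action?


handle 'E/T' on top; lookahead ∈ FOLLOW(E) = {/, $}
Action: reduce (E -> E/T)


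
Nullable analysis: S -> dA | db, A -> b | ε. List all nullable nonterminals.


A nonterminal is nullable iff some alternative derives ε (directly, or every symbol in it is nullable)
Nullable: {A}


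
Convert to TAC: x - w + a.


Break into single-operator statements:
t1 = x - w
t2 = t1 + a


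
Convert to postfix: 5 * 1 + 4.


Left to right (same or higher precedence on left)
Postfix: 5 1 * 4 +


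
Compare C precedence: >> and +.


'+' is additive (level 9); '>>' is shift (level 8)
Higher level binds tighter
'+' has higher precedence than '>>'


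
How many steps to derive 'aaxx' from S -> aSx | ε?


Derivation: S => aSx => aaSxx => aaxx
Steps: 3


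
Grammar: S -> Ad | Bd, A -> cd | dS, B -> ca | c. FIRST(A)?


Per alternative of A: FIRST(cd) = {c}; FIRST(dS) = {d}
FIRST(A) = {c, d}


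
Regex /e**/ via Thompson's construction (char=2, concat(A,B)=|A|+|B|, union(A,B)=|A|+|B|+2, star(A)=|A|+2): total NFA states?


Syntax tree has 1 char leaf(s), 0 union(s), 2 star(s)
chars contribute 1×2 = 2; each union adds +2; each star adds +2
Total: 2 + 0 + 4 = 6 states


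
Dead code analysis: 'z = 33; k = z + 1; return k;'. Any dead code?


z is read by k's definition; k is returned
No dead code


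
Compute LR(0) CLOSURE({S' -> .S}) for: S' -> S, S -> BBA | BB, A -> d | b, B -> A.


Start: S' -> .S
For each item with dot before a nonterminal B, add B -> .γ for every B-production
Closure: [S' -> .S, S -> .BBA, S -> .BB, B -> .A, A -> .d, A -> .b]


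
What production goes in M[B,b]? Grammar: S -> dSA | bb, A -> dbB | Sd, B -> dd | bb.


For [B, b]: 'b' ∈ FIRST(bb)
Entry: B -> bb


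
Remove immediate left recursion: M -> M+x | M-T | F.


Left-recursive alternatives: M+x, M-T; non-recursive: F
Introduce M': M -> FM', M' -> +xM' | -TM' | ε


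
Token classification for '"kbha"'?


Pattern: double-quoted sequence
Type: STRING_LITERAL


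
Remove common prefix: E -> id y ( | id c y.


Common prefix: 'id'
Factored: E -> id E', E' -> y ( | c y


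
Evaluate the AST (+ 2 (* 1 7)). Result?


Evaluate inner: (* 1 7) = 7
Evaluate root: (+ 2 7) = 9
Result: 9


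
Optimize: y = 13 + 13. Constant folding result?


13 + 13 = 26 at compile time
Optimized: y = 26


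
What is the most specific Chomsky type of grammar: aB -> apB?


LHS has context (more than one symbol) and |LHS| ≤ |RHS|
Classification: Type 1 (Context-Sensitive)


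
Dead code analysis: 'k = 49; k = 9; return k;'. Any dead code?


first assignment to k is overwritten before any read
Dead: 'k = 49'


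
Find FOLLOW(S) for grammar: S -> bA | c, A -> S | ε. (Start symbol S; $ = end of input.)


$ ∈ FOLLOW(S). For each A -> αBβ: add FIRST(β)\{ε} to FOLLOW(B); if β nullable, add FOLLOW(A).
FOLLOW(S) = {$}


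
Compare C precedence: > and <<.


'<<' is shift (level 8); '>' is relational (level 7)
Higher level binds tighter
'<<' has higher precedence than '>'


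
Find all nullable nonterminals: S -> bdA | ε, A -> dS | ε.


A nonterminal is nullable iff some alternative derives ε (directly, or every symbol in it is nullable)
Nullable: {A, S}


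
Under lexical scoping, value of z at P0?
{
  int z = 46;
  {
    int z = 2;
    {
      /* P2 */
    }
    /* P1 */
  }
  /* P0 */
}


z declared in the same block as P0
z = 46


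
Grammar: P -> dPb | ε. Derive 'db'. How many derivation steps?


Derivation: P => dPb => db
Steps: 2


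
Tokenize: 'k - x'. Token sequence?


Scan left to right, longest-match per lexeme
Tokens: ID(k), OP(-), ID(x)


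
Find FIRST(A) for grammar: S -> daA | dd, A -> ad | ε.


Per alternative of A: FIRST(ad) = {a}; FIRST(ε) = {ε}
FIRST(A) = {a, ε}


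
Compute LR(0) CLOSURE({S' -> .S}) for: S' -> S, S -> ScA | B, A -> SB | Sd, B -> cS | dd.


Start: S' -> .S
For each item with dot before a nonterminal B, add B -> .γ for every B-production
Closure: [S' -> .S, S -> .ScA, S -> .B, B -> .cS, B -> .dd]


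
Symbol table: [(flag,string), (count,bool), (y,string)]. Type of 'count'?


Lookup 'count' → type bool


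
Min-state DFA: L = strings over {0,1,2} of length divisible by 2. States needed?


Track length mod 2: states 0..1, accept at 0
Minimal DFA: 2 states


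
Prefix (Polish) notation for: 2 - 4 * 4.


'*' binds tighter: tree is (- 2 (* 4 4))
Prefix: - 2 * 4 4


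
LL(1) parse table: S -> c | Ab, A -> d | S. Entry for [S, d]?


For [S, d]: 'd' ∈ FIRST(Ab)
Entry: S -> Ab


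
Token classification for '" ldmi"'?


Pattern: double-quoted sequence
Type: STRING_LITERAL


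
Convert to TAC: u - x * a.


Break into single-operator statements:
t1 = x * a
t2 = u - t1


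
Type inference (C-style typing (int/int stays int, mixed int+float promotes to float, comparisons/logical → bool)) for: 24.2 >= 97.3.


Operand types: float >= float
Rule: comparison yields bool
Result type: bool


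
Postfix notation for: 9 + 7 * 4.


* has higher precedence, evaluate 7*4 first
Postfix: 9 7 4 * +


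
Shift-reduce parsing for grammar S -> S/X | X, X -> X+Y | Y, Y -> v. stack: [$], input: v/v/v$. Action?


no handle on stack; shift 'v'
Action: shift


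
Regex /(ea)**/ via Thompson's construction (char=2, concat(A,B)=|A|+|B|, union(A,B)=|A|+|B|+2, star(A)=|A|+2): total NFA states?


Syntax tree has 2 char leaf(s), 0 union(s), 2 star(s)
chars contribute 2×2 = 4; each union adds +2; each star adds +2
Total: 4 + 0 + 4 = 8 states


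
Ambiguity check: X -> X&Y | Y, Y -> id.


precedence layered via separate nonterminal Y: deterministic
Unambiguous


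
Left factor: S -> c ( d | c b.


Common prefix: 'c'
Factored: S -> c S', S' -> ( d | b


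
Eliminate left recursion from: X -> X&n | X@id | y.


Left-recursive alternatives: X&n, X@id; non-recursive: y
Introduce X': X -> yX', X' -> &nX' | @idX' | ε


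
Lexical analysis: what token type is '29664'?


Pattern: digits only
Type: INTEGER_LITERAL


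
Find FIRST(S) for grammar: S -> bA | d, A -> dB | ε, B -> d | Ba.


Per alternative of S: FIRST(bA) = {b}; FIRST(d) = {d}
FIRST(S) = {b, d}


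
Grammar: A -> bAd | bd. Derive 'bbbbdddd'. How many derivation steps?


Derivation: A => bAd => bbAdd => bbbAddd => bbbbdddd
Steps: 4


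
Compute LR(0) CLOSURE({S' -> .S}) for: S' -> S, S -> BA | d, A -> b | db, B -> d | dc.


Start: S' -> .S
For each item with dot before a nonterminal B, add B -> .γ for every B-production
Closure: [S' -> .S, S -> .BA, S -> .d, B -> .d, B -> .dc]


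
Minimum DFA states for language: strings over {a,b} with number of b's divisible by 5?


Track (count of b) mod 5: states 0..4, accept at 0
Minimal DFA: 5 states


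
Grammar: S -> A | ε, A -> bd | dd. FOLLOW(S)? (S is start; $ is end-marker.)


$ ∈ FOLLOW(S). For each A -> αBβ: add FIRST(β)\{ε} to FOLLOW(B); if β nullable, add FOLLOW(A).
FOLLOW(S) = {$}
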